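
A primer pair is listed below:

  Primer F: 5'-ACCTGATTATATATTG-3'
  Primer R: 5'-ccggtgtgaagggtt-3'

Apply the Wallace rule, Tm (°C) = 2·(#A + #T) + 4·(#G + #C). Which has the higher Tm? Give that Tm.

Primer R, 48°C

Primer F: A+T=12, G+C=4 → Tm = 2(12)+4(4) = 40°C
Primer R: A+T=6, G+C=9 → Tm = 2(6)+4(9) = 48°C
40°C vs 48°C → primer R is higher.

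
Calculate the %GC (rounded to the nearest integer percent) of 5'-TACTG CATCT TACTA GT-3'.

Scanning the sequence gives C=4, A=4, G=2, T=7.
G+C = 2 + 4 = 6 out of 17 bases
%GC = 6/17 × 100 = 35.29% ≈ 35%

35%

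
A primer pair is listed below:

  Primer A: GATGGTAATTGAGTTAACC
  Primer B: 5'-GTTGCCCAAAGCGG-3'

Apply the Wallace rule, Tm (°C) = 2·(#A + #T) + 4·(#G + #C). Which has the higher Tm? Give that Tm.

Primer A, 52°C

Primer A: A+T=12, G+C=7 → Tm = 2(12)+4(7) = 52°C
Primer B: A+T=5, G+C=9 → Tm = 2(5)+4(9) = 46°C
52°C vs 46°C → primer A is higher.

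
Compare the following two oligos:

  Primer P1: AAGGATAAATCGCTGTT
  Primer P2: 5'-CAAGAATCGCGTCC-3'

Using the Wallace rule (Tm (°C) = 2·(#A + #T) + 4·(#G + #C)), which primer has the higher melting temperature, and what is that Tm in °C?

Primer P1, 46°C

Primer P1: A+T=11, G+C=6 → Tm = 2(11)+4(6) = 46°C
Primer P2: A+T=6, G+C=8 → Tm = 2(6)+4(8) = 44°C
46°C vs 44°C → primer P1 is higher.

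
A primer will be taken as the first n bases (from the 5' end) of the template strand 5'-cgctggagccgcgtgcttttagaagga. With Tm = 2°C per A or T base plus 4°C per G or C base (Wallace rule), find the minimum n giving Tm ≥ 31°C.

First 8 bases: CGCTGGAG → Tm = 28°C (< 31°C)
First 9 bases: CGCTGGAGC → Tm = 32°C (≥ 31°C)
Since every base adds ≥2°C, Tm only increases with n, so the threshold is first crossed at n = 9.

n = 9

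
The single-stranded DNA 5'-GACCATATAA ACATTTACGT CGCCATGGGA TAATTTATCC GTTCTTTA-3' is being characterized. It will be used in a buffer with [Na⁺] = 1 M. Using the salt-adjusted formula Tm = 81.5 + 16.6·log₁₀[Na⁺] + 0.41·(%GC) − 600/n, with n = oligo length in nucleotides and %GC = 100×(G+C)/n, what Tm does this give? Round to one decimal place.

83.5°C

Length n = 48. Base counts: T=17, C=10, A=14, G=7
G+C = 17, so %GC = 17/48 × 100 = 35.417%
Salt term: 16.6 × (0) = 0
GC term: 0.41 × 35.417 = 14.521; length term: −600/48 = −12.5
Tm = 81.5 + (0) + 14.521 − 12.5 = 83.521 → 83.5°C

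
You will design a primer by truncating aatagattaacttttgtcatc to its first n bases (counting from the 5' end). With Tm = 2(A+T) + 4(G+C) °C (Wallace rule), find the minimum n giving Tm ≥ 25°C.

n = 11

First 10 bases: AATAGATTAA → Tm = 22°C (< 25°C)
First 11 bases: AATAGATTAAC → Tm = 26°C (≥ 25°C)
Since every base adds ≥2°C, Tm only increases with n, so the threshold is first crossed at n = 11.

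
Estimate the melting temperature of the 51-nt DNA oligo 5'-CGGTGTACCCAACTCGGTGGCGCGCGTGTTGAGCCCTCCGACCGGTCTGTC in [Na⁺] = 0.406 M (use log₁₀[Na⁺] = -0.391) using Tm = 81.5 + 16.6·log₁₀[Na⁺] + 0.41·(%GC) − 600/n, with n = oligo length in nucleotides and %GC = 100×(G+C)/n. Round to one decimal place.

91.4°C

Length n = 51. C=18, T=11, A=5, G=17
G+C = 35, so %GC = 35/51 × 100 = 68.627%
Salt term: 16.6 × (-0.391) = -6.491
GC term: 0.41 × 68.627 = 28.137; length term: −600/51 = −11.765
Tm = 81.5 + (-6.491) + 28.137 − 11.765 = 91.381 → 91.4°C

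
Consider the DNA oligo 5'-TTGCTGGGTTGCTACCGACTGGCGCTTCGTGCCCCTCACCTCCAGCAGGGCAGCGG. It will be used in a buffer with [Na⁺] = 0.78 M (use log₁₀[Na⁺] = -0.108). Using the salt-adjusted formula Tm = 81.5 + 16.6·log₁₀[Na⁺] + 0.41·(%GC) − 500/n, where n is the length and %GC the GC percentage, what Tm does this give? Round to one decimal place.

98.6°C

Length n = 56. Base counts: T=12, A=6, G=18, C=20
G+C = 38, so %GC = 38/56 × 100 = 67.857%
Salt term: 16.6 × (-0.108) = -1.793
GC term: 0.41 × 67.857 = 27.821; length term: −500/56 = −8.929
Tm = 81.5 + (-1.793) + 27.821 − 8.929 = 98.599 → 98.6°C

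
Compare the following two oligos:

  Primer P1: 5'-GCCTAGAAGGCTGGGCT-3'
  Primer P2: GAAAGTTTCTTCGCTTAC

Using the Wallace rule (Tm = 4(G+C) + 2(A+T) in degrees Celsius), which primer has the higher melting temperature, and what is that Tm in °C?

Primer P1, 56°C

Primer P1: A+T=6, G+C=11 → Tm = 2(6)+4(11) = 56°C
Primer P2: A+T=11, G+C=7 → Tm = 2(11)+4(7) = 50°C
56°C vs 50°C → primer P1 is higher.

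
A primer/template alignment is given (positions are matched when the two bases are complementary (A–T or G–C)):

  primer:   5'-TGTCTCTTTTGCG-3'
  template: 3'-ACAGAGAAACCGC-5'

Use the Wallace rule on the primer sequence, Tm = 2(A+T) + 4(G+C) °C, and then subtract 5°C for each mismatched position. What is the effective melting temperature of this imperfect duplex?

Primer base counts: A=0, T=7, G=3, C=3 → A+T=7, G+C=6
Perfect-match Tm = 2(7) + 4(6) = 14 + 24 = 38°C
Mismatches (positions where the bases are not complementary): 1 (at position 10)
Effective Tm = 38 − 1×5 = 38 − 5 = 33°C

33°C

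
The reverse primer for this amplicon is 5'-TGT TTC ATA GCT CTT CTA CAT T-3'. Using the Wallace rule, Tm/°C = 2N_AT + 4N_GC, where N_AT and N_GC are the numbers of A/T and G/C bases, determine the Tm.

58°C

T=11, G=2, C=5, A=4
So N_AT = 15 and N_GC = 7.
Tm = 4·7 + 2·15 = 28 + 30 = 58°C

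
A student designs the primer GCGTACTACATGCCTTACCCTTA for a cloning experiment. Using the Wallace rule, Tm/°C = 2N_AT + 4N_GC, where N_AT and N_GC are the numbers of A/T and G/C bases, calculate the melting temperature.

68°C

G=3, A=5, T=7, C=8
AT pairs contribute 12, GC pairs contribute 11.
Tm = 2(12) + 4(11) = 24 + 44 = 68°C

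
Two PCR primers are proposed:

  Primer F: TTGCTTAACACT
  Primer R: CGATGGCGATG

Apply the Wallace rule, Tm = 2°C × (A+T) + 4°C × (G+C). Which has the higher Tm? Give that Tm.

Primer F: A+T=8, G+C=4 → Tm = 2(8)+4(4) = 32°C
Primer R: A+T=4, G+C=7 → Tm = 2(4)+4(7) = 36°C
32°C vs 36°C → primer R is higher.

Primer R, 36°C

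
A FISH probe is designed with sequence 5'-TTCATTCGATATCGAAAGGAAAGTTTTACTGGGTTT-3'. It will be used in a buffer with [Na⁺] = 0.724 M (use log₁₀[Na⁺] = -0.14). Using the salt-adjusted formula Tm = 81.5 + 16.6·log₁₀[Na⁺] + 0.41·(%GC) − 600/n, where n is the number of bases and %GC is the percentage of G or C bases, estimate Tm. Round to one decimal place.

Length n = 36. Base counts: T=14, G=8, A=10, C=4
G+C = 12, so %GC = 12/36 × 100 = 33.333%
Salt term: 16.6 × (-0.14) = -2.324
GC term: 0.41 × 33.333 = 13.667; length term: −600/36 = −16.667
Tm = 81.5 + (-2.324) + 13.667 − 16.667 = 76.176 → 76.2°C

76.2°C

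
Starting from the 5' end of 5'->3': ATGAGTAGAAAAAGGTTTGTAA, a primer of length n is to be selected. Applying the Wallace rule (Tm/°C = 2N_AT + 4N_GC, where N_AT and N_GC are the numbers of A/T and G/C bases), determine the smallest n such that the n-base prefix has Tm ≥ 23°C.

n = 9

First 8 bases: ATGAGTAG → Tm = 22°C (< 23°C)
First 9 bases: ATGAGTAGA → Tm = 24°C (≥ 23°C)
Since every base adds ≥2°C, Tm only increases with n, so the threshold is first crossed at n = 9.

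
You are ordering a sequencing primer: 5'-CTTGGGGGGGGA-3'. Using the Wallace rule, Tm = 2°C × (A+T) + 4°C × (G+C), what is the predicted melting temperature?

A=1, C=1, G=8, T=2
So N_AT = 3 and N_GC = 9.
Tm = 4·9 + 2·3 = 36 + 6 = 42°C

42°C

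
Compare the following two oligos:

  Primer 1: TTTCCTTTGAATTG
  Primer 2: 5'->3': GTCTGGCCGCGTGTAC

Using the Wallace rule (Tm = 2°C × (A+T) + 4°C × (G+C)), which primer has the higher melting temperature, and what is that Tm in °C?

Primer 2, 54°C

Primer 1: A+T=10, G+C=4 → Tm = 2(10)+4(4) = 36°C
Primer 2: A+T=5, G+C=11 → Tm = 2(5)+4(11) = 54°C
36°C vs 54°C → primer 2 is higher.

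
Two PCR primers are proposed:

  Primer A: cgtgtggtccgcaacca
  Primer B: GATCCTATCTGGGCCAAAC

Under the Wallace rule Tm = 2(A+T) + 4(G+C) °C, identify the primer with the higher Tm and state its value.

Primer B, 58°C

Primer A: A+T=6, G+C=11 → Tm = 2(6)+4(11) = 56°C
Primer B: A+T=9, G+C=10 → Tm = 2(9)+4(10) = 58°C
56°C vs 58°C → primer B is higher.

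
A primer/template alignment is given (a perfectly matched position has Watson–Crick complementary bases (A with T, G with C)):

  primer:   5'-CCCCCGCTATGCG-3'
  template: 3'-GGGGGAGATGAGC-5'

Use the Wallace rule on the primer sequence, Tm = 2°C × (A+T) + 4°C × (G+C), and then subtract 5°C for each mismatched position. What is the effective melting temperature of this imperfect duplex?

Primer base counts: A=1, T=2, G=3, C=7 → A+T=3, G+C=10
Perfect-match Tm = 2(3) + 4(10) = 6 + 40 = 46°C
Mismatches (positions where the bases are not complementary): 3 (at positions 6, 10, 11)
Effective Tm = 46 − 3×5 = 46 − 15 = 31°C

31°C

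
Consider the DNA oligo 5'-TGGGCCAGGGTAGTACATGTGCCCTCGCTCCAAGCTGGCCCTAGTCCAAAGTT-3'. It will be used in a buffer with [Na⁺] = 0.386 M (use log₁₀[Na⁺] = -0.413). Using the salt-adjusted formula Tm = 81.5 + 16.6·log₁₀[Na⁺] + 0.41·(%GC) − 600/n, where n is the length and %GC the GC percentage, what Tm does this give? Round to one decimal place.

87.3°C

Length n = 53. C=16, G=15, T=12, A=10
G+C = 31, so %GC = 31/53 × 100 = 58.491%
Salt term: 16.6 × (-0.413) = -6.856
GC term: 0.41 × 58.491 = 23.981; length term: −600/53 = −11.321
Tm = 81.5 + (-6.856) + 23.981 − 11.321 = 87.304 → 87.3°C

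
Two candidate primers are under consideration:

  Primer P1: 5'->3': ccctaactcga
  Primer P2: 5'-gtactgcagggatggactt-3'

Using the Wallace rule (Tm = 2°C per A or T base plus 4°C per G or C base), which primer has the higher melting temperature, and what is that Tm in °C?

Primer P2, 58°C

Primer P1: A+T=5, G+C=6 → Tm = 2(5)+4(6) = 34°C
Primer P2: A+T=9, G+C=10 → Tm = 2(9)+4(10) = 58°C
34°C vs 58°C → primer P2 is higher.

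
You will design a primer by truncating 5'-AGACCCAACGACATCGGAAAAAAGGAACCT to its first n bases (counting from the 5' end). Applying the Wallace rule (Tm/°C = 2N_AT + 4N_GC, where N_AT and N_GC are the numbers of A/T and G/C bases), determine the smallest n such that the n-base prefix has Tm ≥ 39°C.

n = 13

First 12 bases: AGACCCAACGAC → Tm = 38°C (< 39°C)
First 13 bases: AGACCCAACGACA → Tm = 40°C (≥ 39°C)
Each additional base adds 2°C (A/T) or 4°C (G/C), so Tm is non-decreasing in n; n = 13 is the first length to reach 39°C.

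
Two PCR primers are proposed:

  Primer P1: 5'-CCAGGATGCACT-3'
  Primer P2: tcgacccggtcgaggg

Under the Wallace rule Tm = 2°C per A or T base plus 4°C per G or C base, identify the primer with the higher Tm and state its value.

Primer P2, 56°C

Primer P1: A+T=5, G+C=7 → Tm = 2(5)+4(7) = 38°C
Primer P2: A+T=4, G+C=12 → Tm = 2(4)+4(12) = 56°C
38°C vs 56°C → primer P2 is higher.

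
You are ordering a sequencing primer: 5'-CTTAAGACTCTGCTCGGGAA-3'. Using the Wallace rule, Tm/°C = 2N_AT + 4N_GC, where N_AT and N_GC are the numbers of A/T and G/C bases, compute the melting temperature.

C=5, G=5, A=5, T=5
AT pairs contribute 10, GC pairs contribute 10.
Tm = 2(10) + 4(10) = 20 + 40 = 60°C

60°C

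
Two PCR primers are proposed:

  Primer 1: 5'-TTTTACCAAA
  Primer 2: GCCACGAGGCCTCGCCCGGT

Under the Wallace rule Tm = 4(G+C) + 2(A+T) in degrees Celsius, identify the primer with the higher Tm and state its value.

Primer 2, 72°C

Primer 1: A+T=8, G+C=2 → Tm = 2(8)+4(2) = 24°C
Primer 2: A+T=4, G+C=16 → Tm = 2(4)+4(16) = 72°C
24°C vs 72°C → primer 2 is higher.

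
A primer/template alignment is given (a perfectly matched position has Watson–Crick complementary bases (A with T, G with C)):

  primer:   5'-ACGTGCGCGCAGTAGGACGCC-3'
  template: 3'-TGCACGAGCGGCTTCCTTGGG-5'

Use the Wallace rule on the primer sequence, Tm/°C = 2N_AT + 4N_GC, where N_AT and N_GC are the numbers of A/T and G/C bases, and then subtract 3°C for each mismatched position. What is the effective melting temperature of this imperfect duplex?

57°C

Primer base counts: A=4, T=2, G=8, C=7 → A+T=6, G+C=15
Perfect-match Tm = 2(6) + 4(15) = 12 + 60 = 72°C
Mismatches (positions where the bases are not complementary): 5 (at positions 7, 11, 13, 18, 19)
Effective Tm = 72 − 5×3 = 72 − 15 = 57°C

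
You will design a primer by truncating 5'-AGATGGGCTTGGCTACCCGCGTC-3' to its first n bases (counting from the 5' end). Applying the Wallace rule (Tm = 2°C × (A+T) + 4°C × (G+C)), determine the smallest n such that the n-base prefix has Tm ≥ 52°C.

n = 17

First 16 bases: AGATGGGCTTGGCTAC → Tm = 50°C (< 52°C)
First 17 bases: AGATGGGCTTGGCTACC → Tm = 54°C (≥ 52°C)
Since every base adds ≥2°C, Tm only increases with n, so the threshold is first crossed at n = 17.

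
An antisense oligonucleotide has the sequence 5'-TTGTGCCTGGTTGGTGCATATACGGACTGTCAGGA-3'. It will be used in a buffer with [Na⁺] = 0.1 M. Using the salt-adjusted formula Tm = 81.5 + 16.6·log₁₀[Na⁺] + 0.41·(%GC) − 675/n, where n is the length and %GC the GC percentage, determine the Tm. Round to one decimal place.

66.7°C

Length n = 35. C=6, A=6, T=11, G=12
G+C = 18, so %GC = 18/35 × 100 = 51.429%
Salt term: 16.6 × (-1) = -16.6
GC term: 0.41 × 51.429 = 21.086; length term: −675/35 = −19.286
Tm = 81.5 + (-16.6) + 21.086 − 19.286 = 66.7 → 66.7°C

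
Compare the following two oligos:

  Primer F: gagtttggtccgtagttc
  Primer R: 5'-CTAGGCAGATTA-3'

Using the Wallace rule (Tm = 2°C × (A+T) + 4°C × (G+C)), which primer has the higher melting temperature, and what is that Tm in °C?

Primer F, 54°C

Primer F: A+T=9, G+C=9 → Tm = 2(9)+4(9) = 54°C
Primer R: A+T=7, G+C=5 → Tm = 2(7)+4(5) = 34°C
54°C vs 34°C → primer F is higher.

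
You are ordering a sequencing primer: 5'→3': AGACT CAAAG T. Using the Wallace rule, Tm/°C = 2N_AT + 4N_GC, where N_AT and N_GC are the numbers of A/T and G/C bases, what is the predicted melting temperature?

Base counts: A=5, T=2, G=2, C=2
A+T = 7, G+C = 4
Tm = 4·4 + 2·7 = 16 + 14 = 30°C

30°C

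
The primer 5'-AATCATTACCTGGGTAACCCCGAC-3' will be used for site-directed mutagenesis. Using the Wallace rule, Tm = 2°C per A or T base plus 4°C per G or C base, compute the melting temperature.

Scanning the sequence gives G=4, T=5, A=7, C=8.
So N_AT = 12 and N_GC = 12.
Tm = 2(12) + 4(12) = 24 + 48 = 72°C

72°C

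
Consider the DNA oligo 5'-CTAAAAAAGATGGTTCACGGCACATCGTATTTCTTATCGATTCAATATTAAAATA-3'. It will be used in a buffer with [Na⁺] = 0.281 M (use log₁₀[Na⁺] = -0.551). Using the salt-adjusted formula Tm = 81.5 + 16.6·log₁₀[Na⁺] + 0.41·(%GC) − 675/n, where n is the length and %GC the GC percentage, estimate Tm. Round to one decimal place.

Length n = 55. Counting bases: C=9, G=7, T=18, A=21
G+C = 16, so %GC = 16/55 × 100 = 29.091%
Salt term: 16.6 × (-0.551) = -9.147
GC term: 0.41 × 29.091 = 11.927; length term: −675/55 = −12.273
Tm = 81.5 + (-9.147) + 11.927 − 12.273 = 72.007 → 72.0°C

72.0°C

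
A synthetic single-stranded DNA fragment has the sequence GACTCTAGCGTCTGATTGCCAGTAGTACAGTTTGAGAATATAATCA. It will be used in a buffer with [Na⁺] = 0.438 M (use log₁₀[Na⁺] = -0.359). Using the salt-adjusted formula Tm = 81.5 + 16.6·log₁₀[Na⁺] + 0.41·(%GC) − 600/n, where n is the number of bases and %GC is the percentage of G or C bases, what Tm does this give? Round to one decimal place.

78.5°C

Length n = 46. Scanning the sequence gives A=14, C=8, G=10, T=14.
G+C = 18, so %GC = 18/46 × 100 = 39.13%
Salt term: 16.6 × (-0.359) = -5.959
GC term: 0.41 × 39.13 = 16.043; length term: −600/46 = −13.043
Tm = 81.5 + (-5.959) + 16.043 − 13.043 = 78.541 → 78.5°C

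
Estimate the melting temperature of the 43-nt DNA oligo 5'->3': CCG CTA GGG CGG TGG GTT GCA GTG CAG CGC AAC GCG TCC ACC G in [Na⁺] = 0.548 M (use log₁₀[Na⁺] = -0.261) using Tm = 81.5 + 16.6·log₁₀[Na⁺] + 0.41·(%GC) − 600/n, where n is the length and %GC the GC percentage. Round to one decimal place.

Length n = 43. C=14, T=6, G=17, A=6
G+C = 31, so %GC = 31/43 × 100 = 72.093%
Salt term: 16.6 × (-0.261) = -4.333
GC term: 0.41 × 72.093 = 29.558; length term: −600/43 = −13.953
Tm = 81.5 + (-4.333) + 29.558 − 13.953 = 92.772 → 92.8°C

92.8°C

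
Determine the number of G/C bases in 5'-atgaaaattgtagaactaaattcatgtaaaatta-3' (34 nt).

Base counts: T=11, C=2, G=4, A=17
G+C = 4 + 2 = 6

6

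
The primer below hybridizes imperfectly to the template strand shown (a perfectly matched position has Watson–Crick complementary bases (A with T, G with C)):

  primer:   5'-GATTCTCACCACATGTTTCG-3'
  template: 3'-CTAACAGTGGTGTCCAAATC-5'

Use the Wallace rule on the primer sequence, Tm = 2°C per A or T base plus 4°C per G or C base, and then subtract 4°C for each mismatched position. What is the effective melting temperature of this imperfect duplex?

Primer base counts: A=4, T=7, G=3, C=6 → A+T=11, G+C=9
Perfect-match Tm = 2(11) + 4(9) = 22 + 36 = 58°C
Mismatches (positions where the bases are not complementary): 3 (at positions 5, 14, 19)
Effective Tm = 58 − 3×4 = 58 − 12 = 46°C

46°C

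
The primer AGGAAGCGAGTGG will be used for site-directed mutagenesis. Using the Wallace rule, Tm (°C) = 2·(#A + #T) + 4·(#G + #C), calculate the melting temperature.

42°C

T=1, A=4, G=7, C=1
A+T = 5, G+C = 8
Tm = 4·8 + 2·5 = 32 + 10 = 42°C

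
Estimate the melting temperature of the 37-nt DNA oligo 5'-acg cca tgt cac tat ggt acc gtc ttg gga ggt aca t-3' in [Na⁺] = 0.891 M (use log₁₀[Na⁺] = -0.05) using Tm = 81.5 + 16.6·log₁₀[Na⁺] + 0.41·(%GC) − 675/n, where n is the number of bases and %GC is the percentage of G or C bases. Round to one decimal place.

83.5°C

Length n = 37. A=8, C=9, T=10, G=10
G+C = 19, so %GC = 19/37 × 100 = 51.351%
Salt term: 16.6 × (-0.05) = -0.83
GC term: 0.41 × 51.351 = 21.054; length term: −675/37 = −18.243
Tm = 81.5 + (-0.83) + 21.054 − 18.243 = 83.481 → 83.5°C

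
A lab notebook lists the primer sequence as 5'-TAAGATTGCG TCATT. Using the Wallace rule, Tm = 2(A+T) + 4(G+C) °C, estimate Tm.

40°C

A=4, C=2, T=6, G=3
A+T = 10, G+C = 5
Tm = 2×10 + 4×5 = 40°C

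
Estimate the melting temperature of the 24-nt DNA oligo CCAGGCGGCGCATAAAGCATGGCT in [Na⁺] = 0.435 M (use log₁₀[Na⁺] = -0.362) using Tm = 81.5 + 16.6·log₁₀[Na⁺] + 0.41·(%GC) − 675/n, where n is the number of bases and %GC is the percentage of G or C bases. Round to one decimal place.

Length n = 24. T=3, G=8, A=6, C=7
G+C = 15, so %GC = 15/24 × 100 = 62.5%
Salt term: 16.6 × (-0.362) = -6.009
GC term: 0.41 × 62.5 = 25.625; length term: −675/24 = −28.125
Tm = 81.5 + (-6.009) + 25.625 − 28.125 = 72.991 → 73.0°C

73.0°C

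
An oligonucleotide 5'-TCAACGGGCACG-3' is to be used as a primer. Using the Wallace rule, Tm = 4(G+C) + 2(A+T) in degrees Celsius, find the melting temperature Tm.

Counting bases: A=3, T=1, G=4, C=4
So N_AT = 4 and N_GC = 8.
Tm = 2×4 + 4×8 = 40°C

40°C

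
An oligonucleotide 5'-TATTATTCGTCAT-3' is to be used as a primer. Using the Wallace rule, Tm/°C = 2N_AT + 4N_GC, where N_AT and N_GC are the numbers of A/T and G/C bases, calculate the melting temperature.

Base counts: G=1, A=3, T=7, C=2
A+T = 10, G+C = 3
Tm = 2×10 + 4×3 = 32°C

32°C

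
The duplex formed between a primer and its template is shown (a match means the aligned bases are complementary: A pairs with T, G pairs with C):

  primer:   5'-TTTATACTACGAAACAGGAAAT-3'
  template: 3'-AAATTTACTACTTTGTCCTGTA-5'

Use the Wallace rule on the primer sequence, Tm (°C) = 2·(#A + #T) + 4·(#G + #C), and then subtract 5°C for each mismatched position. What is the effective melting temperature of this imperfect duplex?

31°C

Primer base counts: A=10, T=6, G=3, C=3 → A+T=16, G+C=6
Perfect-match Tm = 2(16) + 4(6) = 32 + 24 = 56°C
Mismatches (positions where the bases are not complementary): 5 (at positions 5, 7, 8, 10, 20)
Effective Tm = 56 − 5×5 = 56 − 25 = 31°C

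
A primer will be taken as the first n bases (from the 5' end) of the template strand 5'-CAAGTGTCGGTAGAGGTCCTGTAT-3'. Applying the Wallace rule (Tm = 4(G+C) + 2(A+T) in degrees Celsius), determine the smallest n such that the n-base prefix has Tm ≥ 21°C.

First 7 bases: CAAGTGT → Tm = 20°C (< 21°C)
First 8 bases: CAAGTGTC → Tm = 24°C (≥ 21°C)
Each additional base adds 2°C (A/T) or 4°C (G/C), so Tm is non-decreasing in n; n = 8 is the first length to reach 21°C.

n = 8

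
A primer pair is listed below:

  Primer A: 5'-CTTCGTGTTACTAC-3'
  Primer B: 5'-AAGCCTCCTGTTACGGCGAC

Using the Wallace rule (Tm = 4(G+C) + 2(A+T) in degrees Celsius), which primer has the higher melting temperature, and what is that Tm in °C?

Primer A: A+T=8, G+C=6 → Tm = 2(8)+4(6) = 40°C
Primer B: A+T=8, G+C=12 → Tm = 2(8)+4(12) = 64°C
40°C vs 64°C → primer B is higher.

Primer B, 64°C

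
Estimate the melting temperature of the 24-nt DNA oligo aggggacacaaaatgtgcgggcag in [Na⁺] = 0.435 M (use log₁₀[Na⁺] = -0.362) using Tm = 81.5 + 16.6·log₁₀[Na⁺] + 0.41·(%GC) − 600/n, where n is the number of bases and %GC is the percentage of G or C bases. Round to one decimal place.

74.4°C

Length n = 24. A=8, G=10, T=2, C=4
G+C = 14, so %GC = 14/24 × 100 = 58.333%
Salt term: 16.6 × (-0.362) = -6.009
GC term: 0.41 × 58.333 = 23.917; length term: −600/24 = −25
Tm = 81.5 + (-6.009) + 23.917 − 25 = 74.408 → 74.4°C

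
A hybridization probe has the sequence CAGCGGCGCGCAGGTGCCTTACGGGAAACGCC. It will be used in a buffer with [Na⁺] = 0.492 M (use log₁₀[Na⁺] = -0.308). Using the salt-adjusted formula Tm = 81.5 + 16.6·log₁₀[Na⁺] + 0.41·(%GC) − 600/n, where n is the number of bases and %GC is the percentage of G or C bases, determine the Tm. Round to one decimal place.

87.1°C

Length n = 32. Base counts: T=3, C=11, G=12, A=6
G+C = 23, so %GC = 23/32 × 100 = 71.875%
Salt term: 16.6 × (-0.308) = -5.113
GC term: 0.41 × 71.875 = 29.469; length term: −600/32 = −18.75
Tm = 81.5 + (-5.113) + 29.469 − 18.75 = 87.106 → 87.1°C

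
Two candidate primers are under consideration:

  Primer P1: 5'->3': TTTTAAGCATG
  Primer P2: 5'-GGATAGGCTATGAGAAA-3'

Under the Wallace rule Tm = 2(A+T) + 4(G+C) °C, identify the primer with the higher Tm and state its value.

Primer P2, 48°C

Primer P1: A+T=8, G+C=3 → Tm = 2(8)+4(3) = 28°C
Primer P2: A+T=10, G+C=7 → Tm = 2(10)+4(7) = 48°C
28°C vs 48°C → primer P2 is higher.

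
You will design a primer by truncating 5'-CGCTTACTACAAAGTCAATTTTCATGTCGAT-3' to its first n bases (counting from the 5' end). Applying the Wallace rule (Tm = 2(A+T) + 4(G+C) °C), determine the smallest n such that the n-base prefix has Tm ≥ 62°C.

n = 23

First 22 bases: CGCTTACTACAAAGTCAATTTT → Tm = 58°C (< 62°C)
First 23 bases: CGCTTACTACAAAGTCAATTTTC → Tm = 62°C (≥ 62°C)
Since every base adds ≥2°C, Tm only increases with n, so the threshold is first crossed at n = 23.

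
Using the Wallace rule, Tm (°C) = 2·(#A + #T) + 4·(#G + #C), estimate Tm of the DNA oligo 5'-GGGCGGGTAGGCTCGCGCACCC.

80°C

Counting bases: C=8, A=2, G=10, T=2
A+T = 4, G+C = 18
Tm = 2×4 + 4×18 = 80°C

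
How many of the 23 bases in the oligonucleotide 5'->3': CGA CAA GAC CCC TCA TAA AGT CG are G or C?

Scanning the sequence gives A=8, G=4, T=3, C=8.
G+C = 4 + 8 = 12

12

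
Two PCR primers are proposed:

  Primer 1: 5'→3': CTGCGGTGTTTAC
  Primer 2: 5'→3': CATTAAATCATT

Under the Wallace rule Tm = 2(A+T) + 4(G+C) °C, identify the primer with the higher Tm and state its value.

Primer 1: A+T=6, G+C=7 → Tm = 2(6)+4(7) = 40°C
Primer 2: A+T=10, G+C=2 → Tm = 2(10)+4(2) = 28°C
40°C vs 28°C → primer 1 is higher.

Primer 1, 40°C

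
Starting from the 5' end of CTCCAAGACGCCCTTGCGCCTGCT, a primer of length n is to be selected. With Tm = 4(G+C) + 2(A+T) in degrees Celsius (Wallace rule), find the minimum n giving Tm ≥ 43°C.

n = 13

First 12 bases: CTCCAAGACGCC → Tm = 40°C (< 43°C)
First 13 bases: CTCCAAGACGCCC → Tm = 44°C (≥ 43°C)
Since every base adds ≥2°C, Tm only increases with n, so the threshold is first crossed at n = 13.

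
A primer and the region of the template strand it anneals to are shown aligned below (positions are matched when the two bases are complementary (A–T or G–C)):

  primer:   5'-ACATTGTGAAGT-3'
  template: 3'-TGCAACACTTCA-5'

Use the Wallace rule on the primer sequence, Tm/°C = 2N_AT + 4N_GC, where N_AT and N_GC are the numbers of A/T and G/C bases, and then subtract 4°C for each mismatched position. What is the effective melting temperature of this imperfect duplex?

28°C

Primer base counts: A=4, T=4, G=3, C=1 → A+T=8, G+C=4
Perfect-match Tm = 2(8) + 4(4) = 16 + 16 = 32°C
Mismatches (positions where the bases are not complementary): 1 (at position 3)
Effective Tm = 32 − 1×4 = 32 − 4 = 28°C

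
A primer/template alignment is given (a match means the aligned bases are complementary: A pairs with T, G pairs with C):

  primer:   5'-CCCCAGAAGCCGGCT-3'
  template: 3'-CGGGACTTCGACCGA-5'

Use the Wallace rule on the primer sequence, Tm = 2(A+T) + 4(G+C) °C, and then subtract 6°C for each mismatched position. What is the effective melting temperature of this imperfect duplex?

Primer base counts: A=3, T=1, G=4, C=7 → A+T=4, G+C=11
Perfect-match Tm = 2(4) + 4(11) = 8 + 44 = 52°C
Mismatches (positions where the bases are not complementary): 3 (at positions 1, 5, 11)
Effective Tm = 52 − 3×6 = 52 − 18 = 34°C

34°C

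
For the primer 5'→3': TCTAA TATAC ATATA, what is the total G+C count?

G=0, C=2, T=6, A=7
G+C = 0 + 2 = 2

2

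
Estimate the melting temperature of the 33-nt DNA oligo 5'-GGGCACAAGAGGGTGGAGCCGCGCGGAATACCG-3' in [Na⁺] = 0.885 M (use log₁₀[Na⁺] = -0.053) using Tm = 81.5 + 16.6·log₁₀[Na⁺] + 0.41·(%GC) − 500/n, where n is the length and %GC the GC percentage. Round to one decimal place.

Length n = 33. G=15, C=8, T=2, A=8
G+C = 23, so %GC = 23/33 × 100 = 69.697%
Salt term: 16.6 × (-0.053) = -0.88
GC term: 0.41 × 69.697 = 28.576; length term: −500/33 = −15.152
Tm = 81.5 + (-0.88) + 28.576 − 15.152 = 94.044 → 94.0°C

94.0°C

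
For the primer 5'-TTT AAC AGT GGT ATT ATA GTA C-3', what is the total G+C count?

6

Counting bases: G=4, A=7, C=2, T=9
G+C = 4 + 2 = 6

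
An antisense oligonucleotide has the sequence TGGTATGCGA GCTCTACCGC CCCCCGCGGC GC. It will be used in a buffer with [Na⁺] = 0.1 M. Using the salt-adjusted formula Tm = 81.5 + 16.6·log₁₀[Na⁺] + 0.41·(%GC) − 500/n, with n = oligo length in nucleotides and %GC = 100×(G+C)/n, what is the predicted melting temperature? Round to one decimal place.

80.0°C

Length n = 32. A=3, C=14, G=10, T=5
G+C = 24, so %GC = 24/32 × 100 = 75%
Salt term: 16.6 × (-1) = -16.6
GC term: 0.41 × 75 = 30.75; length term: −500/32 = −15.625
Tm = 81.5 + (-16.6) + 30.75 − 15.625 = 80.025 → 80.0°C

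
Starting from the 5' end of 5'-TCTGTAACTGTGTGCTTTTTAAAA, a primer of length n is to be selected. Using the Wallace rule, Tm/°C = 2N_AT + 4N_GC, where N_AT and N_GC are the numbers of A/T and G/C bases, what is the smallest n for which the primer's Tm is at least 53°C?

n = 20

First 19 bases: TCTGTAACTGTGTGCTTTT → Tm = 52°C (< 53°C)
First 20 bases: TCTGTAACTGTGTGCTTTTT → Tm = 54°C (≥ 53°C)
Each additional base adds 2°C (A/T) or 4°C (G/C), so Tm is non-decreasing in n; n = 20 is the first length to reach 53°C.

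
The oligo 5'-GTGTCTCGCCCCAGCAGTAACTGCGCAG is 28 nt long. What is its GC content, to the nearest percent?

Scanning the sequence gives G=8, T=5, A=5, C=10.
G+C = 8 + 10 = 18 out of 28 bases
%GC = 18/28 × 100 = 64.29% ≈ 64%

64%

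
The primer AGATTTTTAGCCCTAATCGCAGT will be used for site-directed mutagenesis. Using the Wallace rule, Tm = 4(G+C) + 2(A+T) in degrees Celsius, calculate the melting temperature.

64°C

T=8, A=6, G=4, C=5
So N_AT = 14 and N_GC = 9.
Tm = 2×14 + 4×9 = 64°C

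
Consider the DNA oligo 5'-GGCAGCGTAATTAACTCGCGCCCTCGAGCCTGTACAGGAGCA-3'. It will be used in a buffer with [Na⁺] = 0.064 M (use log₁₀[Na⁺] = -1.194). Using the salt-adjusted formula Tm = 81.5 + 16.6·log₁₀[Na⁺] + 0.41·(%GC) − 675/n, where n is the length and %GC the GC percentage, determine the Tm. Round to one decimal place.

Length n = 42. Counting bases: C=13, A=10, G=12, T=7
G+C = 25, so %GC = 25/42 × 100 = 59.524%
Salt term: 16.6 × (-1.194) = -19.82
GC term: 0.41 × 59.524 = 24.405; length term: −675/42 = −16.071
Tm = 81.5 + (-19.82) + 24.405 − 16.071 = 70.014 → 70.0°C

70.0°C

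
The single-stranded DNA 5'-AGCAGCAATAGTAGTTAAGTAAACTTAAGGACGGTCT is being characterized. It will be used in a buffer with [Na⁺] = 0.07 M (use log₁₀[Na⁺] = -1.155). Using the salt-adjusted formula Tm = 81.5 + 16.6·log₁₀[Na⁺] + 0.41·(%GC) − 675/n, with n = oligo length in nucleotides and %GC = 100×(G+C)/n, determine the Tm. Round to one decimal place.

Length n = 37. Scanning the sequence gives A=14, G=9, T=9, C=5.
G+C = 14, so %GC = 14/37 × 100 = 37.838%
Salt term: 16.6 × (-1.155) = -19.173
GC term: 0.41 × 37.838 = 15.514; length term: −675/37 = −18.243
Tm = 81.5 + (-19.173) + 15.514 − 18.243 = 59.598 → 59.6°C

59.6°C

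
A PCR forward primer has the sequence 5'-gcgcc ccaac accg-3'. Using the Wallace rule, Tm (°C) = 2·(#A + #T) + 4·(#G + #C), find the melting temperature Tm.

Base counts: G=3, C=8, T=0, A=3
A+T = 3, G+C = 11
Tm = 2×3 + 4×11 = 50°C

50°C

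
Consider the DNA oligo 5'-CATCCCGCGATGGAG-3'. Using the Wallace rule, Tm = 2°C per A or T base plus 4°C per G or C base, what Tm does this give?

50°C

Base counts: A=3, G=5, T=2, C=5
So N_AT = 5 and N_GC = 10.
Tm = 2(5) + 4(10) = 10 + 40 = 50°C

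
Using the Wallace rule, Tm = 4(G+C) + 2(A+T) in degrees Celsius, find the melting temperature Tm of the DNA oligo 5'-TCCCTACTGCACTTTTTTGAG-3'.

60°C

Counting bases: A=3, T=9, C=6, G=3
AT pairs contribute 12, GC pairs contribute 9.
Tm = 4·9 + 2·12 = 36 + 24 = 60°C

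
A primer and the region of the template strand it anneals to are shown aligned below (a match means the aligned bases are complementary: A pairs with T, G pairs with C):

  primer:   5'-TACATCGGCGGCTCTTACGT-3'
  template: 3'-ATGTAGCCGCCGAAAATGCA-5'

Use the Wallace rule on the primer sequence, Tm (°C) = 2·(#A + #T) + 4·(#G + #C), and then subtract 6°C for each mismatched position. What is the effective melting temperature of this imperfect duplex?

Primer base counts: A=3, T=6, G=5, C=6 → A+T=9, G+C=11
Perfect-match Tm = 2(9) + 4(11) = 18 + 44 = 62°C
Mismatches (positions where the bases are not complementary): 1 (at position 14)
Effective Tm = 62 − 1×6 = 62 − 6 = 56°C

56°C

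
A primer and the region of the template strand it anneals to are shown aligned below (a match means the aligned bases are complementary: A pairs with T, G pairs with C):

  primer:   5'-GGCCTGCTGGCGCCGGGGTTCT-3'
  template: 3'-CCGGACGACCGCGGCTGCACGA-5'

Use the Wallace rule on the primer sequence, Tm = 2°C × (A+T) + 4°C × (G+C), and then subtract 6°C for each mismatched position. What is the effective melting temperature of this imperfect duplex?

60°C

Primer base counts: A=0, T=5, G=10, C=7 → A+T=5, G+C=17
Perfect-match Tm = 2(5) + 4(17) = 10 + 68 = 78°C
Mismatches (positions where the bases are not complementary): 3 (at positions 16, 17, 20)
Effective Tm = 78 − 3×6 = 78 − 18 = 60°C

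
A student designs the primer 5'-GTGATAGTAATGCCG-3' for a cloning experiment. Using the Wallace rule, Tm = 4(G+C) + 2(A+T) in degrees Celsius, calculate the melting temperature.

44°C

Scanning the sequence gives A=4, C=2, T=4, G=5.
So N_AT = 8 and N_GC = 7.
Tm = 4·7 + 2·8 = 28 + 16 = 44°C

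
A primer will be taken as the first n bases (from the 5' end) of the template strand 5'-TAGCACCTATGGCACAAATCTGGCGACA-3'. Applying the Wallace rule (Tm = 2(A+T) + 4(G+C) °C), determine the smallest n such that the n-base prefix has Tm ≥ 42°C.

n = 14

First 13 bases: TAGCACCTATGGC → Tm = 40°C (< 42°C)
First 14 bases: TAGCACCTATGGCA → Tm = 42°C (≥ 42°C)
Each additional base adds 2°C (A/T) or 4°C (G/C), so Tm is non-decreasing in n; n = 14 is the first length to reach 42°C.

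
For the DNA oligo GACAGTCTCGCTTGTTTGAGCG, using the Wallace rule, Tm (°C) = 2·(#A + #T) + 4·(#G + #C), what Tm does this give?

68°C

Base counts: G=7, C=5, T=7, A=3
AT pairs contribute 10, GC pairs contribute 12.
Tm = 4·12 + 2·10 = 48 + 20 = 68°C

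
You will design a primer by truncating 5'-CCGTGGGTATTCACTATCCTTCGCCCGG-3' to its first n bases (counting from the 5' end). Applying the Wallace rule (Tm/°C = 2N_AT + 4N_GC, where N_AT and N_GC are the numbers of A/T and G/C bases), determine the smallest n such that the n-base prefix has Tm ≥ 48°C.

First 15 bases: CCGTGGGTATTCACT → Tm = 46°C (< 48°C)
First 16 bases: CCGTGGGTATTCACTA → Tm = 48°C (≥ 48°C)
Since every base adds ≥2°C, Tm only increases with n, so the threshold is first crossed at n = 16.

n = 16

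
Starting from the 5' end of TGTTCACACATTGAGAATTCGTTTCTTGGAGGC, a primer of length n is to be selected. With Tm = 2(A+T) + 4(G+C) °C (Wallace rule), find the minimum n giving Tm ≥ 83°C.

First 30 bases: TGTTCACACATTGAGAATTCGTTTCTTGGA → Tm = 82°C (< 83°C)
First 31 bases: TGTTCACACATTGAGAATTCGTTTCTTGGAG → Tm = 86°C (≥ 83°C)
Each additional base adds 2°C (A/T) or 4°C (G/C), so Tm is non-decreasing in n; n = 31 is the first length to reach 83°C.

n = 31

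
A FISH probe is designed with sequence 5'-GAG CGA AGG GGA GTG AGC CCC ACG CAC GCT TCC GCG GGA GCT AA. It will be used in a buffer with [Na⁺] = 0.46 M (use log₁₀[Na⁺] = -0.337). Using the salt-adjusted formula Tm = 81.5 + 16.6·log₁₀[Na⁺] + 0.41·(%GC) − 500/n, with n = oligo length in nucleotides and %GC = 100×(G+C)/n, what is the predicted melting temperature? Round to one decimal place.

92.5°C

Length n = 44. Scanning the sequence gives C=13, G=17, A=10, T=4.
G+C = 30, so %GC = 30/44 × 100 = 68.182%
Salt term: 16.6 × (-0.337) = -5.594
GC term: 0.41 × 68.182 = 27.955; length term: −500/44 = −11.364
Tm = 81.5 + (-5.594) + 27.955 − 11.364 = 92.497 → 92.5°C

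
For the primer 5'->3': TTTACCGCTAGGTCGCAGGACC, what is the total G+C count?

13

Scanning the sequence gives A=4, C=7, T=5, G=6.
Total G or C: 6 + 7 = 13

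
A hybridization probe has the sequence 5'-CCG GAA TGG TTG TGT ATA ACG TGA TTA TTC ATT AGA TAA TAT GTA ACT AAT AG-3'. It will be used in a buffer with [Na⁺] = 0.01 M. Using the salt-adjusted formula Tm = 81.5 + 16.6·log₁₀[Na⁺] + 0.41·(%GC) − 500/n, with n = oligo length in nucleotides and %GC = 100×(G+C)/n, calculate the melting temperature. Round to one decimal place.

Length n = 53. Base counts: T=19, G=11, C=5, A=18
G+C = 16, so %GC = 16/53 × 100 = 30.189%
Salt term: 16.6 × (-2) = -33.2
GC term: 0.41 × 30.189 = 12.377; length term: −500/53 = −9.434
Tm = 81.5 + (-33.2) + 12.377 − 9.434 = 51.243 → 51.2°C

51.2°C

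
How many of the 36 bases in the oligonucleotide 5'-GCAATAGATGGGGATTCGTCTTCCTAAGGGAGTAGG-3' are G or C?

Counting bases: G=13, A=9, T=9, C=5
G+C = 13 + 5 = 18

18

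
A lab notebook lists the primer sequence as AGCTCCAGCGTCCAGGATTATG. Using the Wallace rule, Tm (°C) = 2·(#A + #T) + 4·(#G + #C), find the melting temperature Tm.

68°C

Base counts: C=6, G=6, A=5, T=5
A+T = 10, G+C = 12
Tm = 2×10 + 4×12 = 68°C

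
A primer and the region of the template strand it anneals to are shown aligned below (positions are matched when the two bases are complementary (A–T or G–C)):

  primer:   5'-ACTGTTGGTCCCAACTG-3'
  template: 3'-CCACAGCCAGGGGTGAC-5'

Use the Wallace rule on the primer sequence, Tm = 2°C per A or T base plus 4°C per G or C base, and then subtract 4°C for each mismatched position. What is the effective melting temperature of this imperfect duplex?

36°C

Primer base counts: A=3, T=5, G=4, C=5 → A+T=8, G+C=9
Perfect-match Tm = 2(8) + 4(9) = 16 + 36 = 52°C
Mismatches (positions where the bases are not complementary): 4 (at positions 1, 2, 6, 13)
Effective Tm = 52 − 4×4 = 52 − 16 = 36°C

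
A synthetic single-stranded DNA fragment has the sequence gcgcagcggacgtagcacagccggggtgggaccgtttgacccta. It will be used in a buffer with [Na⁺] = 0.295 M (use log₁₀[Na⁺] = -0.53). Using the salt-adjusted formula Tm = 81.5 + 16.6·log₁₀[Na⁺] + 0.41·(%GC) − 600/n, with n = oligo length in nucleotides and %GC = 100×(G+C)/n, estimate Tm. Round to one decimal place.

87.0°C

Length n = 44. A=8, C=13, T=6, G=17
G+C = 30, so %GC = 30/44 × 100 = 68.182%
Salt term: 16.6 × (-0.53) = -8.798
GC term: 0.41 × 68.182 = 27.955; length term: −600/44 = −13.636
Tm = 81.5 + (-8.798) + 27.955 − 13.636 = 87.021 → 87.0°C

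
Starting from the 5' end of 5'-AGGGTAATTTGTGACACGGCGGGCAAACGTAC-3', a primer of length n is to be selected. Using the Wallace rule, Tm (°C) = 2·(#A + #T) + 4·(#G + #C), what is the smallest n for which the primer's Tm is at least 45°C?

n = 17

First 16 bases: AGGGTAATTTGTGACA → Tm = 44°C (< 45°C)
First 17 bases: AGGGTAATTTGTGACAC → Tm = 48°C (≥ 45°C)
Each additional base adds 2°C (A/T) or 4°C (G/C), so Tm is non-decreasing in n; n = 17 is the first length to reach 45°C.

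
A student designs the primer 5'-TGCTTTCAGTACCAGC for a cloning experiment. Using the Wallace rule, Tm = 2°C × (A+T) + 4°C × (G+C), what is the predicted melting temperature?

C=5, G=3, T=5, A=3
So N_AT = 8 and N_GC = 8.
Tm = 2(8) + 4(8) = 16 + 32 = 48°C

48°C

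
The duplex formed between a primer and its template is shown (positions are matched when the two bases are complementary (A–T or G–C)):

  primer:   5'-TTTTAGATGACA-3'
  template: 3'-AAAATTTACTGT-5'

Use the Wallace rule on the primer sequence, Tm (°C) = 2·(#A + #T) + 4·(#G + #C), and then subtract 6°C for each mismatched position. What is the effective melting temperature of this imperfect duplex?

Primer base counts: A=4, T=5, G=2, C=1 → A+T=9, G+C=3
Perfect-match Tm = 2(9) + 4(3) = 18 + 12 = 30°C
Mismatches (positions where the bases are not complementary): 1 (at position 6)
Effective Tm = 30 − 1×6 = 30 − 6 = 24°C

24°C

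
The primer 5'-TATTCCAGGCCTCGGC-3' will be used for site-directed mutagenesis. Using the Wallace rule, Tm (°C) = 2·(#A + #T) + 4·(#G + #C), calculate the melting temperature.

52°C

Counting bases: A=2, C=6, G=4, T=4
So N_AT = 6 and N_GC = 10.
Tm = 2×6 + 4×10 = 52°C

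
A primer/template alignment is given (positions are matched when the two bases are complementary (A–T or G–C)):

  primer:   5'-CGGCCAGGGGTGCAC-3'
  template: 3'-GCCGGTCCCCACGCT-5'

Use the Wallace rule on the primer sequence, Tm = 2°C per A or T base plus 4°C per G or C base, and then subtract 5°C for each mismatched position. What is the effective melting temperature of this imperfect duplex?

44°C

Primer base counts: A=2, T=1, G=7, C=5 → A+T=3, G+C=12
Perfect-match Tm = 2(3) + 4(12) = 6 + 48 = 54°C
Mismatches (positions where the bases are not complementary): 2 (at positions 14, 15)
Effective Tm = 54 − 2×5 = 54 − 10 = 44°C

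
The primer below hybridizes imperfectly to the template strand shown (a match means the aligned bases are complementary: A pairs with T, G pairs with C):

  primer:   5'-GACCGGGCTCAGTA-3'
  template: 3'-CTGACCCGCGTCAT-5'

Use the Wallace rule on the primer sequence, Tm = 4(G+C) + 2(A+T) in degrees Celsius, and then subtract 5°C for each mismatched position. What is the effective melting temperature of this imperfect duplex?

Primer base counts: A=3, T=2, G=5, C=4 → A+T=5, G+C=9
Perfect-match Tm = 2(5) + 4(9) = 10 + 36 = 46°C
Mismatches (positions where the bases are not complementary): 2 (at positions 4, 9)
Effective Tm = 46 − 2×5 = 46 − 10 = 36°C

36°C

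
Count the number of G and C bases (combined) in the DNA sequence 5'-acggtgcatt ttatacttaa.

6

Base counts: A=6, C=3, G=3, T=8
G+C = 3 + 3 = 6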